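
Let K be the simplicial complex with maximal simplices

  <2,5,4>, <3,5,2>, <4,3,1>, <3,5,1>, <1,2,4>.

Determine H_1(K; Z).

Order the vertices as 1 < 2 < 3 < 4 < 5. Listing each simplex with vertices in this order, K has dimension 2 with simplices:

  0-simplices (5): [1], [2], [3], [4], [5]
  1-simplices (10): [1,2], [1,3], [1,4], [1,5], [2,3], [2,4], [2,5], [3,4], [3,5], [4,5]
  2-simplices (5): [1,2,4], [1,3,4], [1,3,5], [2,3,5], [2,4,5]

giving chain groups C_0 ≅ Z^5, C_1 ≅ Z^10, C_2 ≅ Z^5.

Boundary ∂_1: C_1 → C_0 is given by ∂[p,q] = [q] − [p]. For instance
  ∂[3,5] = [5] − [3].
The resulting 5×10 matrix has rank 4, and its Smith normal form has invariant factors (1,1,1,1).

The boundary map ∂_2: C_2 → C_1 maps a triangle to the signed sum of its edges. For instance
  ∂[1,2,4] = [2,4] − [1,4] + [1,2],
  ∂[1,3,4] = [3,4] − [1,4] + [1,3].
This gives a 10×5 integer matrix of rank 5; reducing to Smith normal form yields diagonal entries (1,1,1,1,1).

Now H_k = ker ∂_k / im ∂_{k+1}, so:

  H_1: rank ker ∂_1 − rank ∂_2 = (10 − 4) − 5 = 1, and the invariant factors of ∂_2 are all 1, so H_1 ≅ Z.

H_1 ≅ Z.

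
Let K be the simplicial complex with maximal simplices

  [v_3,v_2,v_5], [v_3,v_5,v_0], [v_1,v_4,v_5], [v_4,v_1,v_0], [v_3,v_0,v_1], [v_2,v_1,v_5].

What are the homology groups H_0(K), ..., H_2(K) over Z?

H_0 = Z,  H_1 = Z,  H_2 = 0.

Take the total order v_0 < v_1 < v_2 < v_3 < v_4 < v_5 on the vertex set. Then K (dimension 2) consists of the simplices:

  0-simplices (6): [v_0], [v_1], [v_2], [v_3], [v_4], [v_5]
  1-simplices (12): [v_0,v_1], [v_0,v_3], [v_0,v_4], [v_0,v_5], [v_1,v_2], [v_1,v_3], [v_1,v_4], [v_1,v_5], [v_2,v_3], [v_2,v_5], [v_3,v_5], [v_4,v_5]
  2-simplices (6): [v_0,v_1,v_3], [v_0,v_1,v_4], [v_0,v_3,v_5], [v_1,v_2,v_5], [v_1,v_4,v_5], [v_2,v_3,v_5]

Hence C_0 ≅ Z^6, C_1 ≅ Z^12, C_2 ≅ Z^6.

∂_1: C_1 → C_0 sends each edge [p,q] (with p < q) to q − p. For instance
  ∂[v_3,v_5] = [v_5] − [v_3].
The resulting 6×12 matrix has rank 5, and its Smith normal form has invariant factors (1,1,1,1,1).

Boundary ∂_2: C_2 → C_1 sends each 2-simplex [p,q,r] to [q,r] − [p,r] + [p,q]. For instance
  ∂[v_1,v_4,v_5] = [v_4,v_5] − [v_1,v_5] + [v_1,v_4],
  ∂[v_2,v_3,v_5] = [v_3,v_5] − [v_2,v_5] + [v_2,v_3].
The resulting 12×6 matrix has rank 6, and its Smith normal form has invariant factors (1,1,1,1,1,1).

From H_k ≅ ker(∂_k) / im(∂_{k+1}) we obtain:

  H_0: rank C_0 − rank ∂_1 = 6 − 5 = 1, and the invariant factors of ∂_1 are all 1, so H_0 ≅ Z.
  H_1: rank ker ∂_1 − rank ∂_2 = (12 − 5) − 6 = 1, and the invariant factors of ∂_2 are all 1, so H_1 ≅ Z.
  H_2: rank ker ∂_2 − rank ∂_3 = (6 − 6) − 0 = 0, and there is no ∂_3, so H_2 ≅ 0.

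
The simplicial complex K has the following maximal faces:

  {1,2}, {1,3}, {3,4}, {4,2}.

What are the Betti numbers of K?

Order the vertices as 1 < 2 < 3 < 4. Listing each simplex with vertices in this order, K has dimension 1 with simplices:

  0-simplices (4): [1], [2], [3], [4]
  1-simplices (4): [1,2], [1,3], [2,4], [3,4]

Hence C_0 ≅ Z^4, C_1 ≅ Z^4.

Boundary ∂_1: C_1 → C_0 is given by ∂[p,q] = [q] − [p]. For instance
  ∂[2,4] = [4] − [2].
As a 4×4 matrix over Z this has rank 3, with invariant factors (1,1,1).

Now H_k = ker ∂_k / im ∂_{k+1}, so:

  H_0: rank C_0 − rank ∂_1 = 4 − 3 = 1, and the invariant factors of ∂_1 are all 1, so H_0 ≅ Z.
  H_1: rank ker ∂_1 − rank ∂_2 = (4 − 3) − 0 = 1, and there is no ∂_2, so H_1 ≅ Z.

(K is a triangulation of the circle S^1.)

Hence the Betti numbers are b_0 = 1, b_1 = 1.

b_0 = 1, b_1 = 1.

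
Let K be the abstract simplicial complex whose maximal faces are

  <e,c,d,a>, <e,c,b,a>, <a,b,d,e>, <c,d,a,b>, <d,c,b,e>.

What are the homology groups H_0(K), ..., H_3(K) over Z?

Take the total order a < b < c < d < e on the vertex set. Then K (dimension 3) consists of the simplices:

  0-simplices (5): a, b, c, d, e
  1-simplices (10): ab, ac, ad, ae, bc, bd, be, cd, ce, de
  2-simplices (10): abc, abd, abe, acd, ace, ade, bcd, bce, bde, cde
  3-simplices (5): abcd, abce, abde, acde, bcde

giving chain groups C_0 ≅ Z^5, C_1 ≅ Z^10, C_2 ≅ Z^10, C_3 ≅ Z^5.

Boundary ∂_1: C_1 → C_0 maps an edge to its endpoints' difference, ∂[p,q] = q − p.
The 5×10 boundary matrix has rank 4 and Smith normal form diag(1,1,1,1).

The boundary map ∂_2: C_2 → C_1 acts by ∂[p,q,r] = [q,r] − [p,r] + [p,q]. For instance
  ∂abd = bd − ad + ab,
  ∂bde = de − be + bd.
This gives a 10×10 integer matrix of rank 6; reducing to Smith normal form yields diagonal entries (1,1,1,1,1,1).

Boundary ∂_3: C_3 → C_2 sends each 3-simplex σ to the alternating sum Σ_i (−1)^i (σ with its i-th vertex removed). For instance
  ∂abce = bce − ace + abe − abc,
  ∂bcde = cde − bde + bce − bcd.
This gives a 10×5 integer matrix of rank 4; reducing to Smith normal form yields diagonal entries (1,1,1,1).

Now H_k = ker ∂_k / im ∂_{k+1}, so:

  H_0: rank C_0 − rank ∂_1 = 5 − 4 = 1, and the invariant factors of ∂_1 are all 1, so H_0 = Z.
  H_1: rank ker ∂_1 − rank ∂_2 = (10 − 4) − 6 = 0, and the invariant factors of ∂_2 are all 1, so H_1 = 0.
  H_2: rank ker ∂_2 − rank ∂_3 = (10 − 6) − 4 = 0, and the invariant factors of ∂_3 are all 1, so H_2 = 0.
  H_3: rank ker ∂_3 − rank ∂_4 = (5 − 4) − 0 = 1, and there is no ∂_4, so H_3 = Z.

(K is a triangulation of the 3-sphere S^3.)

H_0 = Z,  H_1 = 0,  H_2 = 0,  H_3 = Z.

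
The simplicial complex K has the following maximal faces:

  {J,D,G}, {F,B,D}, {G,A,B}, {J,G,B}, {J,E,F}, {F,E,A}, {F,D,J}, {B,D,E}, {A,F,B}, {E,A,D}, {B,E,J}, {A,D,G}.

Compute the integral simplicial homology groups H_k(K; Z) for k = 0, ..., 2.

H_0 ≅ Z,  H_1 ≅ Z_2,  H_2 = 0.

Take the total order A < B < D < E < F < G < J on the vertex set. Then K (dimension 2) consists of the simplices:

  0-simplices (7): A, B, D, E, F, G, J
  1-simplices (18): AB, AD, AE, AF, AG, BD, BE, BF, BG, BJ, DE, DF, DG, DJ, EF, EJ, FJ, GJ
  2-simplices (12): ABF, ABG, ADE, ADG, AEF, BDE, BDF, BEJ, BGJ, DFJ, DGJ, EFJ

Hence C_0 ≅ Z^7, C_1 ≅ Z^18, C_2 ≅ Z^12.

The boundary map ∂_1: C_1 → C_0 sends each edge [p,q] (with p < q) to q − p. For instance
  ∂DG = G − D.
This gives a 7×18 integer matrix of rank 6; reducing to Smith normal form yields diagonal entries (1,1,1,1,1,1).

Boundary ∂_2: C_2 → C_1 acts by ∂[p,q,r] = [q,r] − [p,r] + [p,q]. For instance
  ∂ADG = DG − AG + AD,
  ∂ABF = BF − AF + AB.
The resulting 18×12 matrix has rank 12, and its Smith normal form has invariant factors (1,1,1,1,1,1,1,1,1,1,1,2).

Computing H_k = (kernel of ∂_k) / (image of ∂_{k+1}):

  H_0: rank C_0 − rank ∂_1 = 7 − 6 = 1, and the invariant factors of ∂_1 are all 1, so H_0 ≅ Z.
  H_1: rank ker ∂_1 − rank ∂_2 = (18 − 6) − 12 = 0, and ∂_2 has invariant factor 2 > 1, so H_1 ≅ Z_2.
  H_2: rank ker ∂_2 − rank ∂_3 = (12 − 12) − 0 = 0, and there is no ∂_3, so H_2 ≅ 0.

(K is a triangulation of the real projective plane RP^2.)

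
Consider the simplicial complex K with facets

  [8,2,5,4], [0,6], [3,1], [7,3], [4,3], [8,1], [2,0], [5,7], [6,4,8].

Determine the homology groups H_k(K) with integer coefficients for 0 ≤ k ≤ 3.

H_0 = Z,  H_1 = Z^3,  H_2 = 0,  H_3 = 0.

K has 9 vertices, 15 edges, 5 triangles, 1 3-simplex.
rank ∂_0 = 0, rank ∂_1 = 8 ⇒ b_0 = 9 − 0 − 8 = 1; all invariant factors of ∂_1 are 1 so no torsion. So H_0 ≅ Z.
rank ∂_1 = 8, rank ∂_2 = 4 ⇒ b_1 = 15 − 8 − 4 = 3; all invariant factors of ∂_2 are 1 so no torsion. So H_1 ≅ Z^3.
rank ∂_2 = 4, rank ∂_3 = 1 ⇒ b_2 = 5 − 4 − 1 = 0; all invariant factors of ∂_3 are 1 so no torsion. So H_2 ≅ 0.
rank ∂_3 = 1, rank ∂_4 = 0 ⇒ b_3 = 1 − 1 − 0 = 0. So H_3 ≅ 0.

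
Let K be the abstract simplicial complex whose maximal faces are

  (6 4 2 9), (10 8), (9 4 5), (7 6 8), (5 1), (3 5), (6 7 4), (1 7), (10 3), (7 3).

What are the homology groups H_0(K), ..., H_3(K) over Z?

H_0 ≅ Z,  H_1 ≅ Z^3,  H_2 = 0,  H_3 = 0.

K has 10 vertices, 18 edges, 7 triangles, 1 3-simplex.
rank ∂_0 = 0, rank ∂_1 = 9 ⇒ b_0 = 10 − 0 − 9 = 1; all invariant factors of ∂_1 are 1 so no torsion. So H_0 = Z.
rank ∂_1 = 9, rank ∂_2 = 6 ⇒ b_1 = 18 − 9 − 6 = 3; all invariant factors of ∂_2 are 1 so no torsion. So H_1 = Z^3.
rank ∂_2 = 6, rank ∂_3 = 1 ⇒ b_2 = 7 − 6 − 1 = 0; all invariant factors of ∂_3 are 1 so no torsion. So H_2 = 0.
rank ∂_3 = 1, rank ∂_4 = 0 ⇒ b_3 = 1 − 1 − 0 = 0. So H_3 = 0.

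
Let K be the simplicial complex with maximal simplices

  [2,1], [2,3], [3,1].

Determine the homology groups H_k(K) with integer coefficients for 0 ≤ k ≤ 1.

Order the vertices as 1 < 2 < 3. Listing each simplex with vertices in this order, K has dimension 1 with simplices:

  0-simplices (3): [1], [2], [3]
  1-simplices (3): [1,2], [1,3], [2,3]

so the chain groups are C_0 ≅ Z^3, C_1 ≅ Z^3.

∂_1: C_1 → C_0 sends each edge [p,q] (with p < q) to q − p. For instance
  ∂[2,3] = [3] − [2].
The resulting 3×3 matrix has rank 2, and its Smith normal form has invariant factors (1,1).

Now H_k = ker ∂_k / im ∂_{k+1}, so:

  H_0: rank C_0 − rank ∂_1 = 3 − 2 = 1, and the invariant factors of ∂_1 are all 1, so H_0 = Z.
  H_1: rank ker ∂_1 − rank ∂_2 = (3 − 2) − 0 = 1, and there is no ∂_2, so H_1 = Z.

H_0 = Z,  H_1 = Z.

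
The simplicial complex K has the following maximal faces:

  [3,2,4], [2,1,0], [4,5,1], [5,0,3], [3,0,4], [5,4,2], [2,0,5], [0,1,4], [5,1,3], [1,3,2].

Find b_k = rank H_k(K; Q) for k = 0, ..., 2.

Order the vertices as 0 < 1 < 2 < 3 < 4 < 5. Listing each simplex with vertices in this order, K has dimension 2 with simplices:

  0-simplices (6): [0], [1], [2], [3], [4], [5]
  1-simplices (15): [0,1], [0,2], [0,3], [0,4], [0,5], [1,2], [1,3], [1,4], [1,5], [2,3], [2,4], [2,5], [3,4], [3,5], [4,5]
  2-simplices (10): [0,1,2], [0,1,4], [0,2,5], [0,3,4], [0,3,5], [1,2,3], [1,3,5], [1,4,5], [2,3,4], [2,4,5]

Hence C_0 ≅ Z^6, C_1 ≅ Z^15, C_2 ≅ Z^10.

∂_1: C_1 → C_0 sends each edge [p,q] (with p < q) to q − p. For instance
  ∂[2,5] = [5] − [2].
The 6×15 boundary matrix has rank 5 and Smith normal form diag(1,1,1,1,1).

∂_2: C_2 → C_1 acts by ∂[p,q,r] = [q,r] − [p,r] + [p,q]. For instance
  ∂[0,2,5] = [2,5] − [0,5] + [0,2],
  ∂[0,3,5] = [3,5] − [0,5] + [0,3].
The resulting 15×10 matrix has rank 10, and its Smith normal form has invariant factors (1,1,1,1,1,1,1,1,1,2).

Computing H_k = (kernel of ∂_k) / (image of ∂_{k+1}):

  H_0: rank C_0 − rank ∂_1 = 6 − 5 = 1, and the invariant factors of ∂_1 are all 1, so H_0 ≅ Z.
  H_1: rank ker ∂_1 − rank ∂_2 = (15 − 5) − 10 = 0, and ∂_2 has invariant factor 2 > 1, so H_1 ≅ Z/2Z.
  H_2: rank ker ∂_2 − rank ∂_3 = (10 − 10) − 0 = 0, and there is no ∂_3, so H_2 ≅ 0.

As a check, the Euler characteristic is 6 − 15 + 10 = 1, which agrees with 1 − 0 + 0 = 1.

Hence the Betti numbers are b_0 = 1, b_1 = 0, b_2 = 0.

b_0 = 1, b_1 = 0, b_2 = 0.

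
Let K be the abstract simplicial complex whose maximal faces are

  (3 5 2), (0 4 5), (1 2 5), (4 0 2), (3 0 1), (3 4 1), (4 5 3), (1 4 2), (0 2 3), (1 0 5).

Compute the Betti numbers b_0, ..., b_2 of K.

b_0 = 1, b_1 = 0, b_2 = 0.

Take the total order 0 < 1 < 2 < 3 < 4 < 5 on the vertex set. Then K (dimension 2) consists of the simplices:

  0-simplices (6): [0], [1], [2], [3], [4], [5]
  1-simplices (15): [0,1], [0,2], [0,3], [0,4], [0,5], [1,2], [1,3], [1,4], [1,5], [2,3], [2,4], [2,5], [3,4], [3,5], [4,5]
  2-simplices (10): [0,1,3], [0,1,5], [0,2,3], [0,2,4], [0,4,5], [1,2,4], [1,2,5], [1,3,4], [2,3,5], [3,4,5]

so the chain groups are C_0 ≅ Z^6, C_1 ≅ Z^15, C_2 ≅ Z^10.

∂_1: C_1 → C_0 is given by ∂[p,q] = [q] − [p]. For instance
  ∂[3,4] = [4] − [3].
This gives a 6×15 integer matrix of rank 5; reducing to Smith normal form yields diagonal entries (1,1,1,1,1).

The boundary map ∂_2: C_2 → C_1 acts by ∂[p,q,r] = [q,r] − [p,r] + [p,q]. For instance
  ∂[0,2,4] = [2,4] − [0,4] + [0,2],
  ∂[2,3,5] = [3,5] − [2,5] + [2,3].
This gives a 15×10 integer matrix of rank 10; reducing to Smith normal form yields diagonal entries (1,1,1,1,1,1,1,1,1,2).

Now H_k = ker ∂_k / im ∂_{k+1}, so:

  H_0: rank C_0 − rank ∂_1 = 6 − 5 = 1, and the invariant factors of ∂_1 are all 1, so H_0 = Z.
  H_1: rank ker ∂_1 − rank ∂_2 = (15 − 5) − 10 = 0, and ∂_2 has invariant factor 2 > 1, so H_1 = Z/2.
  H_2: rank ker ∂_2 − rank ∂_3 = (10 − 10) − 0 = 0, and there is no ∂_3, so H_2 = 0.

As a check, the Euler characteristic is 6 − 15 + 10 = 1, which agrees with 1 − 0 + 0 = 1.

Hence the Betti numbers are b_0 = 1, b_1 = 0, b_2 = 0.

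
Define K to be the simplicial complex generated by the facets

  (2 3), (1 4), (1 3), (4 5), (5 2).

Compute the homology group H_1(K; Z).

H_1 = Z.

Fix the vertex order 1 < 2 < 3 < 4 < 5 and write every simplex with vertices in increasing order. Then dim K = 1 and the simplices of K are:

  0-simplices (5): [1], [2], [3], [4], [5]
  1-simplices (5): [1,3], [1,4], [2,3], [2,5], [4,5]

so the chain groups are C_0 ≅ Z^5, C_1 ≅ Z^5.

Boundary ∂_1: C_1 → C_0 sends each edge [p,q] (with p < q) to q − p.
The 5×5 boundary matrix has rank 4 and Smith normal form diag(1,1,1,1).

Reading off H_k = ker ∂_k / im ∂_{k+1}:

  H_1: rank ker ∂_1 − rank ∂_2 = (5 − 4) − 0 = 1, and there is no ∂_2, so H_1 = Z.

(K is a triangulation of the circle S^1.)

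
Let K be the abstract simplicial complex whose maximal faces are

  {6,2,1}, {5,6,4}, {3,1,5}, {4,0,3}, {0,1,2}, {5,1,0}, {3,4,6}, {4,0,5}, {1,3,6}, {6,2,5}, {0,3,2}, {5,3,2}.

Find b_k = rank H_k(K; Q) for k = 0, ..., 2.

b_0 = 1, b_1 = 0, b_2 = 0.

Take the total order 0 < 1 < 2 < 3 < 4 < 5 < 6 on the vertex set. Then K (dimension 2) consists of the simplices:

  0-simplices (7): [0], [1], [2], [3], [4], [5], [6]
  1-simplices (18): [0,1], [0,2], [0,3], [0,4], [0,5], [1,2], [1,3], [1,5], [1,6], [2,3], [2,5], [2,6], [3,4], [3,5], [3,6], [4,5], [4,6], [5,6]
  2-simplices (12): [0,1,2], [0,1,5], [0,2,3], [0,3,4], [0,4,5], [1,2,6], [1,3,5], [1,3,6], [2,3,5], [2,5,6], [3,4,6], [4,5,6]

so the chain groups are C_0 ≅ Z^7, C_1 ≅ Z^18, C_2 ≅ Z^12.

∂_1: C_1 → C_0 is given by ∂[p,q] = [q] − [p]. For instance
  ∂[4,5] = [5] − [4].
This gives a 7×18 integer matrix of rank 6; reducing to Smith normal form yields diagonal entries (1,1,1,1,1,1).

The boundary map ∂_2: C_2 → C_1 acts by ∂[p,q,r] = [q,r] − [p,r] + [p,q]. For instance
  ∂[2,3,5] = [3,5] − [2,5] + [2,3],
  ∂[1,2,6] = [2,6] − [1,6] + [1,2].
The 18×12 boundary matrix has rank 12 and Smith normal form diag(1,1,1,1,1,1,1,1,1,1,1,2).

From H_k ≅ ker(∂_k) / im(∂_{k+1}) we obtain:

  H_0: rank C_0 − rank ∂_1 = 7 − 6 = 1, and the invariant factors of ∂_1 are all 1, so H_0 = Z.
  H_1: rank ker ∂_1 − rank ∂_2 = (18 − 6) − 12 = 0, and ∂_2 has invariant factor 2 > 1, so H_1 = Z/2.
  H_2: rank ker ∂_2 − rank ∂_3 = (12 − 12) − 0 = 0, and there is no ∂_3, so H_2 = 0.

Hence the Betti numbers are b_0 = 1, b_1 = 0, b_2 = 0.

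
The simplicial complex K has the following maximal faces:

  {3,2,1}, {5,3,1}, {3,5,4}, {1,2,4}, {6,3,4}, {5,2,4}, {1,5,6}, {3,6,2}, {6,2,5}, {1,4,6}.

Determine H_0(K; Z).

Fix the vertex order 1 < 2 < 3 < 4 < 5 < 6 and write every simplex with vertices in increasing order. Then dim K = 2 and the simplices of K are:

  0-simplices (6): [1], [2], [3], [4], [5], [6]
  1-simplices (15): [1,2], [1,3], [1,4], [1,5], [1,6], [2,3], [2,4], [2,5], [2,6], [3,4], [3,5], [3,6], [4,5], [4,6], [5,6]
  2-simplices (10): [1,2,3], [1,2,4], [1,3,5], [1,4,6], [1,5,6], [2,3,6], [2,4,5], [2,5,6], [3,4,5], [3,4,6]

so the chain groups are C_0 ≅ Z^6, C_1 ≅ Z^15, C_2 ≅ Z^10.

Boundary ∂_1: C_1 → C_0 is given by ∂[p,q] = [q] − [p].
This gives a 6×15 integer matrix of rank 5; reducing to Smith normal form yields diagonal entries (1,1,1,1,1).

∂_2: C_2 → C_1 acts by ∂[p,q,r] = [q,r] − [p,r] + [p,q]. For instance
  ∂[3,4,6] = [4,6] − [3,6] + [3,4],
  ∂[3,4,5] = [4,5] − [3,5] + [3,4].
This gives a 15×10 integer matrix of rank 10; reducing to Smith normal form yields diagonal entries (1,1,1,1,1,1,1,1,1,2).

From H_k ≅ ker(∂_k) / im(∂_{k+1}) we obtain:

  H_0: rank C_0 − rank ∂_1 = 6 − 5 = 1, and the invariant factors of ∂_1 are all 1, so H_0 ≅ Z.

(K is a triangulation of the real projective plane RP^2.)

H_0 ≅ Z.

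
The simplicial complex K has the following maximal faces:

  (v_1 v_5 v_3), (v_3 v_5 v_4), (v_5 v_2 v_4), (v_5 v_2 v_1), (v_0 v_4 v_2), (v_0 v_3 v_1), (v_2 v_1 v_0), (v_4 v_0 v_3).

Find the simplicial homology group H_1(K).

Fix the vertex order v_0 < v_1 < v_2 < v_3 < v_4 < v_5 and write every simplex with vertices in increasing order. Then dim K = 2 and the simplices of K are:

  0-simplices (6): [v_0], [v_1], [v_2], [v_3], [v_4], [v_5]
  1-simplices (12): [v_0,v_1], [v_0,v_2], [v_0,v_3], [v_0,v_4], [v_1,v_2], [v_1,v_3], [v_1,v_5], [v_2,v_4], [v_2,v_5], [v_3,v_4], [v_3,v_5], [v_4,v_5]
  2-simplices (8): [v_0,v_1,v_2], [v_0,v_1,v_3], [v_0,v_2,v_4], [v_0,v_3,v_4], [v_1,v_2,v_5], [v_1,v_3,v_5], [v_2,v_4,v_5], [v_3,v_4,v_5]

Hence C_0 ≅ Z^6, C_1 ≅ Z^12, C_2 ≅ Z^8.

∂_1: C_1 → C_0 sends each edge [p,q] (with p < q) to q − p.
As a 6×12 matrix over Z this has rank 5, with invariant factors (1,1,1,1,1).

The boundary map ∂_2: C_2 → C_1 maps a triangle to the signed sum of its edges. For instance
  ∂[v_0,v_2,v_4] = [v_2,v_4] − [v_0,v_4] + [v_0,v_2],
  ∂[v_3,v_4,v_5] = [v_4,v_5] − [v_3,v_5] + [v_3,v_4].
The resulting 12×8 matrix has rank 7, and its Smith normal form has invariant factors (1,1,1,1,1,1,1).

Computing H_k = (kernel of ∂_k) / (image of ∂_{k+1}):

  H_1: rank ker ∂_1 − rank ∂_2 = (12 − 5) − 7 = 0, and the invariant factors of ∂_2 are all 1, so H_1 = 0.

H_1 = 0.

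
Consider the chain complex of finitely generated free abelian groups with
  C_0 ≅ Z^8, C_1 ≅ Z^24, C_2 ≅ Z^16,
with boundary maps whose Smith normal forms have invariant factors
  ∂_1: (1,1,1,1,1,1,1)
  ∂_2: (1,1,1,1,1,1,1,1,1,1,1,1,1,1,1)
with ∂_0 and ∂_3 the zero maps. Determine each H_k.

H_0 = Z,  H_1 = Z^2,  H_2 = Z.

H_0: b_0 = 8 − 0 − 7 = 1; torsion from ∂_1 factors > 1: none. So H_0 = Z.
H_1: b_1 = 24 − 7 − 15 = 2; torsion from ∂_2 factors > 1: none. So H_1 = Z^2.
H_2: b_2 = 16 − 15 − 0 = 1; torsion from ∂_3 factors > 1: none. So H_2 = Z.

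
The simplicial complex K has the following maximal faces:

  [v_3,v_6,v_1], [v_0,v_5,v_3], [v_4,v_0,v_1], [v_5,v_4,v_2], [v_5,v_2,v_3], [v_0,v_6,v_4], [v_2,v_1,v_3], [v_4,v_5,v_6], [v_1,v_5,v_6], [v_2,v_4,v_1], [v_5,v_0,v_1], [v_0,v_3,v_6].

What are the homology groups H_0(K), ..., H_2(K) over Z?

H_0 = Z,  H_1 = Z/2,  H_2 = 0.

Take the total order v_0 < v_1 < v_2 < v_3 < v_4 < v_5 < v_6 on the vertex set. Then K (dimension 2) consists of the simplices:

  0-simplices (7): [v_0], [v_1], [v_2], [v_3], [v_4], [v_5], [v_6]
  1-simplices (18): (18 of them)
  2-simplices (12): (12 of them)

giving chain groups C_0 ≅ Z^7, C_1 ≅ Z^18, C_2 ≅ Z^12.

Boundary ∂_1: C_1 → C_0 sends each edge [p,q] (with p < q) to q − p.
The 7×18 boundary matrix has rank 6 and Smith normal form diag(1,1,1,1,1,1).

Boundary ∂_2: C_2 → C_1 acts by ∂[p,q,r] = [q,r] − [p,r] + [p,q]. For instance
  ∂[v_2,v_4,v_5] = [v_4,v_5] − [v_2,v_5] + [v_2,v_4],
  ∂[v_1,v_2,v_3] = [v_2,v_3] − [v_1,v_3] + [v_1,v_2].
This gives a 18×12 integer matrix of rank 12; reducing to Smith normal form yields diagonal entries (1,1,1,1,1,1,1,1,1,1,1,2).

From H_k ≅ ker(∂_k) / im(∂_{k+1}) we obtain:

  H_0: rank C_0 − rank ∂_1 = 7 − 6 = 1, and the invariant factors of ∂_1 are all 1, so H_0 = Z.
  H_1: rank ker ∂_1 − rank ∂_2 = (18 − 6) − 12 = 0, and ∂_2 has invariant factor 2 > 1, so H_1 = Z/2.
  H_2: rank ker ∂_2 − rank ∂_3 = (12 − 12) − 0 = 0, and there is no ∂_3, so H_2 = 0.

As a check, the Euler characteristic is 7 − 18 + 12 = 1, which agrees with 1 − 0 + 0 = 1.
(K is a triangulation of the real projective plane RP^2.)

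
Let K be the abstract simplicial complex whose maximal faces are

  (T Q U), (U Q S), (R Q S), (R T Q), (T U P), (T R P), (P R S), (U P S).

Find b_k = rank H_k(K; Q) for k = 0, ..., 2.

b_0 = 1, b_1 = 0, b_2 = 1.

Order the vertices as P < Q < R < S < T < U. Listing each simplex with vertices in this order, K has dimension 2 with simplices:

  0-simplices (6): P, Q, R, S, T, U
  1-simplices (12): PR, PS, PT, PU, QR, QS, QT, QU, RS, RT, SU, TU
  2-simplices (8): PRS, PRT, PSU, PTU, QRS, QRT, QSU, QTU

Hence C_0 ≅ Z^6, C_1 ≅ Z^12, C_2 ≅ Z^8.

∂_1: C_1 → C_0 is given by ∂[p,q] = [q] − [p]. For instance
  ∂PR = R − P.
As a 6×12 matrix over Z this has rank 5, with invariant factors (1,1,1,1,1).

The boundary map ∂_2: C_2 → C_1 sends each 2-simplex [p,q,r] to [q,r] − [p,r] + [p,q]. For instance
  ∂QRS = RS − QS + QR,
  ∂QRT = RT − QT + QR.
This gives a 12×8 integer matrix of rank 7; reducing to Smith normal form yields diagonal entries (1,1,1,1,1,1,1).

Computing H_k = (kernel of ∂_k) / (image of ∂_{k+1}):

  H_0: rank C_0 − rank ∂_1 = 6 − 5 = 1, and the invariant factors of ∂_1 are all 1, so H_0 = Z.
  H_1: rank ker ∂_1 − rank ∂_2 = (12 − 5) − 7 = 0, and the invariant factors of ∂_2 are all 1, so H_1 = 0.
  H_2: rank ker ∂_2 − rank ∂_3 = (8 − 7) − 0 = 1, and there is no ∂_3, so H_2 = Z.

Hence the Betti numbers are b_0 = 1, b_1 = 0, b_2 = 1.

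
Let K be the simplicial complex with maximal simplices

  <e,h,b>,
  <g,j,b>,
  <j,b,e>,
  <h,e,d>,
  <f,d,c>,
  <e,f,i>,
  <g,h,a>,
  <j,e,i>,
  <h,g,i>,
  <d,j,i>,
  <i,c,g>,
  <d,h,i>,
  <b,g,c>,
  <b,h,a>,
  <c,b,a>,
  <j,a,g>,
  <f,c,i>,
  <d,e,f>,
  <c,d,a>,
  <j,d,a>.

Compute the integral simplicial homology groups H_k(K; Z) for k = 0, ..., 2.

Order the vertices as a < b < c < d < e < f < g < h < i < j. Listing each simplex with vertices in this order, K has dimension 2 with simplices:

  0-simplices (10): a, b, c, d, e, f, g, h, i, j
  1-simplices (30): ab, ac, ad, ag, ah, aj, bc, be, bg, bh, bj, cd, cf, cg, ci, de, df, dh, di, dj, ef, eh, ei, ej, fi, gh, gi, gj, hi, ij
  2-simplices (20): abc, abh, acd, adj, agh, agj, bcg, beh, bej, bgj, cdf, cfi, cgi, def, deh, dhi, dij, efi, eij, ghi

so the chain groups are C_0 ≅ Z^10, C_1 ≅ Z^30, C_2 ≅ Z^20.

The boundary map ∂_1: C_1 → C_0 maps an edge to its endpoints' difference, ∂[p,q] = q − p. For instance
  ∂ac = c − a.
This gives a 10×30 integer matrix of rank 9; reducing to Smith normal form yields diagonal entries (1,1,1,1,1,1,1,1,1).

The boundary map ∂_2: C_2 → C_1 sends each 2-simplex [p,q,r] to [q,r] − [p,r] + [p,q]. For instance
  ∂ghi = hi − gi + gh,
  ∂acd = cd − ad + ac.
The resulting 30×20 matrix has rank 20, and its Smith normal form has invariant factors (1,1,1,1,1,1,1,1,1,1,1,1,1,1,1,1,1,1,1,2).

Now H_k = ker ∂_k / im ∂_{k+1}, so:

  H_0: rank C_0 − rank ∂_1 = 10 − 9 = 1, and the invariant factors of ∂_1 are all 1, so H_0 ≅ Z.
  H_1: rank ker ∂_1 − rank ∂_2 = (30 − 9) − 20 = 1, and ∂_2 has invariant factor 2 > 1, so H_1 ≅ Z ⊕ Z/2.
  H_2: rank ker ∂_2 − rank ∂_3 = (20 − 20) − 0 = 0, and there is no ∂_3, so H_2 ≅ 0.

(K is a triangulation of the Klein bottle.)

H_0 ≅ Z,  H_1 ≅ Z ⊕ Z/2,  H_2 = 0.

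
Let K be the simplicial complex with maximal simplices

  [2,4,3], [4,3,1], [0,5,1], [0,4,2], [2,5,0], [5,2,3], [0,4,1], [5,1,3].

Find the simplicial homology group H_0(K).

We work with the vertex ordering 0 < 1 < 2 < 3 < 4 < 5. The simplices of K, each written with vertices in increasing order, are:

  0-simplices (6): [0], [1], [2], [3], [4], [5]
  1-simplices (12): [0,1], [0,2], [0,4], [0,5], [1,3], [1,4], [1,5], [2,3], [2,4], [2,5], [3,4], [3,5]
  2-simplices (8): [0,1,4], [0,1,5], [0,2,4], [0,2,5], [1,3,4], [1,3,5], [2,3,4], [2,3,5]

so the chain groups are C_0 ≅ Z^6, C_1 ≅ Z^12, C_2 ≅ Z^8.

Boundary ∂_1: C_1 → C_0 sends each edge [p,q] (with p < q) to q − p. For instance
  ∂[3,4] = [4] − [3].
As a 6×12 matrix over Z this has rank 5, with invariant factors (1,1,1,1,1).

The boundary map ∂_2: C_2 → C_1 sends each 2-simplex [p,q,r] to [q,r] − [p,r] + [p,q]. For instance
  ∂[2,3,4] = [3,4] − [2,4] + [2,3],
  ∂[1,3,4] = [3,4] − [1,4] + [1,3].
The 12×8 boundary matrix has rank 7 and Smith normal form diag(1,1,1,1,1,1,1).

Computing H_k = (kernel of ∂_k) / (image of ∂_{k+1}):

  H_0: rank C_0 − rank ∂_1 = 6 − 5 = 1, and the invariant factors of ∂_1 are all 1, so H_0 = Z.

H_0 ≅ Z.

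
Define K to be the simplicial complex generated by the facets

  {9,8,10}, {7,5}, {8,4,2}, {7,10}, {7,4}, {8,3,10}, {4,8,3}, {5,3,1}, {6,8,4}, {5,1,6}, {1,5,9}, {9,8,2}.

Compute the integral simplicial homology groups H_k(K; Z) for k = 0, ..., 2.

H_0 ≅ Z,  H_1 ≅ Z^4,  H_2 = 0.

Order the vertices as 1 < 2 < 3 < 4 < 5 < 6 < 7 < 8 < 9 < 10. Listing each simplex with vertices in this order, K has dimension 2 with simplices:

  0-simplices (10): [1], [2], [3], [4], [5], [6], [7], [8], [9], [10]
  1-simplices (22): [1,3], [1,5], [1,6], [1,9], [2,4], [2,8], [2,9], [3,4], [3,5], [3,8], [3,10], [4,6], [4,7], [4,8], [5,6], [5,7], [5,9], [6,8], [7,10], [8,9], [8,10], [9,10]
  2-simplices (9): [1,3,5], [1,5,6], [1,5,9], [2,4,8], [2,8,9], [3,4,8], [3,8,10], [4,6,8], [8,9,10]

so the chain groups are C_0 ≅ Z^10, C_1 ≅ Z^22, C_2 ≅ Z^9.

The boundary map ∂_1: C_1 → C_0 sends each edge [p,q] (with p < q) to q − p.
The 10×22 boundary matrix has rank 9 and Smith normal form diag(1,1,1,1,1,1,1,1,1).

∂_2: C_2 → C_1 acts by ∂[p,q,r] = [q,r] − [p,r] + [p,q]. For instance
  ∂[4,6,8] = [6,8] − [4,8] + [4,6],
  ∂[1,3,5] = [3,5] − [1,5] + [1,3].
The resulting 22×9 matrix has rank 9, and its Smith normal form has invariant factors (1,1,1,1,1,1,1,1,1).

Computing H_k = (kernel of ∂_k) / (image of ∂_{k+1}):

  H_0: rank C_0 − rank ∂_1 = 10 − 9 = 1, and the invariant factors of ∂_1 are all 1, so H_0 = Z.
  H_1: rank ker ∂_1 − rank ∂_2 = (22 − 9) − 9 = 4, and the invariant factors of ∂_2 are all 1, so H_1 = Z^4.
  H_2: rank ker ∂_2 − rank ∂_3 = (9 − 9) − 0 = 0, and there is no ∂_3, so H_2 = 0.

As a check, the Euler characteristic is 10 − 22 + 9 = -3, which agrees with 1 − 4 + 0 = -3.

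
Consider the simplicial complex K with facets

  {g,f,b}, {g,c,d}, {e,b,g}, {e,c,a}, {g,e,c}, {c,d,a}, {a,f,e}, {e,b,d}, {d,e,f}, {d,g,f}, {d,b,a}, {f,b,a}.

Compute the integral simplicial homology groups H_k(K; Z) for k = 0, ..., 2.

H_0 ≅ Z,  H_1 ≅ Z/2,  H_2 = 0.

Order the vertices as a < b < c < d < e < f < g. Listing each simplex with vertices in this order, K has dimension 2 with simplices:

  0-simplices (7): a, b, c, d, e, f, g
  1-simplices (18): ab, ac, ad, ae, af, bd, be, bf, bg, cd, ce, cg, de, df, dg, ef, eg, fg
  2-simplices (12): abd, abf, acd, ace, aef, bde, beg, bfg, cdg, ceg, def, dfg

so the chain groups are C_0 ≅ Z^7, C_1 ≅ Z^18, C_2 ≅ Z^12.

Boundary ∂_1: C_1 → C_0 sends each edge [p,q] (with p < q) to q − p. For instance
  ∂dg = g − d.
This gives a 7×18 integer matrix of rank 6; reducing to Smith normal form yields diagonal entries (1,1,1,1,1,1).

∂_2: C_2 → C_1 acts by ∂[p,q,r] = [q,r] − [p,r] + [p,q]. For instance
  ∂aef = ef − af + ae,
  ∂bfg = fg − bg + bf.
The resulting 18×12 matrix has rank 12, and its Smith normal form has invariant factors (1,1,1,1,1,1,1,1,1,1,1,2).

Reading off H_k = ker ∂_k / im ∂_{k+1}:

  H_0: rank C_0 − rank ∂_1 = 7 − 6 = 1, and the invariant factors of ∂_1 are all 1, so H_0 = Z.
  H_1: rank ker ∂_1 − rank ∂_2 = (18 − 6) − 12 = 0, and ∂_2 has invariant factor 2 > 1, so H_1 = Z/2.
  H_2: rank ker ∂_2 − rank ∂_3 = (12 − 12) − 0 = 0, and there is no ∂_3, so H_2 = 0.

As a check, the Euler characteristic is 7 − 18 + 12 = 1, which agrees with 1 − 0 + 0 = 1.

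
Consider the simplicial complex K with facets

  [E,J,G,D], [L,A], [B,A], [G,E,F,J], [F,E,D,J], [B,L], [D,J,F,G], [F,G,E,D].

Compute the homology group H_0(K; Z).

Take the total order A < B < D < E < F < G < J < L on the vertex set. Then K (dimension 3) consists of the simplices:

  0-simplices (8): A, B, D, E, F, G, J, L
  1-simplices (13): AB, AL, BL, DE, DF, DG, DJ, EF, EG, EJ, FG, FJ, GJ
  2-simplices (10): DEF, DEG, DEJ, DFG, DFJ, DGJ, EFG, EFJ, EGJ, FGJ
  3-simplices (5): DEFG, DEFJ, DEGJ, DFGJ, EFGJ

so the chain groups are C_0 ≅ Z^8, C_1 ≅ Z^13, C_2 ≅ Z^10, C_3 ≅ Z^5.

The boundary map ∂_1: C_1 → C_0 sends each edge [p,q] (with p < q) to q − p.
This gives a 8×13 integer matrix of rank 6; reducing to Smith normal form yields diagonal entries (1,1,1,1,1,1).

∂_2: C_2 → C_1 maps a triangle to the signed sum of its edges. For instance
  ∂DFG = FG − DG + DF,
  ∂DEF = EF − DF + DE.
The 13×10 boundary matrix has rank 6 and Smith normal form diag(1,1,1,1,1,1).

Boundary ∂_3: C_3 → C_2 sends each 3-simplex σ to the alternating sum Σ_i (−1)^i (σ with its i-th vertex removed). For instance
  ∂DEFG = EFG − DFG + DEG − DEF,
  ∂DFGJ = FGJ − DGJ + DFJ − DFG.
As a 10×5 matrix over Z this has rank 4, with invariant factors (1,1,1,1).

Reading off H_k = ker ∂_k / im ∂_{k+1}:

  H_0: rank C_0 − rank ∂_1 = 8 − 6 = 2, and the invariant factors of ∂_1 are all 1, so H_0 ≅ Z^2.

(K is a triangulation of the disjoint union of the 3-sphere S^3 and the circle S^1.)

H_0 = Z^2.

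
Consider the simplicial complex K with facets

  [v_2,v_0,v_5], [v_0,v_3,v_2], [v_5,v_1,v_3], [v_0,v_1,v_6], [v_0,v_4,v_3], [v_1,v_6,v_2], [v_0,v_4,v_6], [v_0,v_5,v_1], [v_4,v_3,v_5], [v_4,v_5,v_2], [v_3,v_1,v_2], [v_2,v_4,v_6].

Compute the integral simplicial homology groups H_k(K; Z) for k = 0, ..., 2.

K has 7 vertices, 18 edges, 12 triangles.
rank ∂_0 = 0, rank ∂_1 = 6 ⇒ b_0 = 7 − 0 − 6 = 1; all invariant factors of ∂_1 are 1 so no torsion. So H_0 = Z.
rank ∂_1 = 6, rank ∂_2 = 12 ⇒ b_1 = 18 − 6 − 12 = 0; ∂_2 has invariant factor(s) [2] giving torsion. So H_1 = Z_2.
rank ∂_2 = 12, rank ∂_3 = 0 ⇒ b_2 = 12 − 12 − 0 = 0. So H_2 = 0.

H_0 = Z,  H_1 = Z_2,  H_2 = 0.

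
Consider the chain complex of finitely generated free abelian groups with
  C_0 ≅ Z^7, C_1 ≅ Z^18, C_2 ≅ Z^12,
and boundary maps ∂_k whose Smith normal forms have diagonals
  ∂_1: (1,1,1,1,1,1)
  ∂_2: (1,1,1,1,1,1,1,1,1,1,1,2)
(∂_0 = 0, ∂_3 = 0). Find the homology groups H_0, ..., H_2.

H_0 = Z,  H_1 = Z/2,  H_2 = 0.

H_0: b_0 = 7 − 0 − 6 = 1; torsion from ∂_1 factors > 1: none. So H_0 = Z.
H_1: b_1 = 18 − 6 − 12 = 0; torsion from ∂_2 factors > 1: [2]. So H_1 = Z/2.
H_2: b_2 = 12 − 12 − 0 = 0; torsion from ∂_3 factors > 1: none. So H_2 = 0.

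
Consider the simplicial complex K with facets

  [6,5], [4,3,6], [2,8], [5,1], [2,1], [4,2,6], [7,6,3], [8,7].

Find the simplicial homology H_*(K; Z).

H_0 = Z,  H_1 = Z^2,  H_2 = 0.

Take the total order 1 < 2 < 3 < 4 < 5 < 6 < 7 < 8 on the vertex set. Then K (dimension 2) consists of the simplices:

  0-simplices (8): [1], [2], [3], [4], [5], [6], [7], [8]
  1-simplices (12): [1,2], [1,5], [2,4], [2,6], [2,8], [3,4], [3,6], [3,7], [4,6], [5,6], [6,7], [7,8]
  2-simplices (3): [2,4,6], [3,4,6], [3,6,7]

so the chain groups are C_0 ≅ Z^8, C_1 ≅ Z^12, C_2 ≅ Z^3.

Boundary ∂_1: C_1 → C_0 is given by ∂[p,q] = [q] − [p].
The resulting 8×12 matrix has rank 7, and its Smith normal form has invariant factors (1,1,1,1,1,1,1).

Boundary ∂_2: C_2 → C_1 sends each 2-simplex [p,q,r] to [q,r] − [p,r] + [p,q]. For instance
  ∂[2,4,6] = [4,6] − [2,6] + [2,4],
  ∂[3,6,7] = [6,7] − [3,7] + [3,6].
The 12×3 boundary matrix has rank 3 and Smith normal form diag(1,1,1).

From H_k ≅ ker(∂_k) / im(∂_{k+1}) we obtain:

  H_0: rank C_0 − rank ∂_1 = 8 − 7 = 1, and the invariant factors of ∂_1 are all 1, so H_0 = Z.
  H_1: rank ker ∂_1 − rank ∂_2 = (12 − 7) − 3 = 2, and the invariant factors of ∂_2 are all 1, so H_1 = Z^2.
  H_2: rank ker ∂_2 − rank ∂_3 = (3 − 3) − 0 = 0, and there is no ∂_3, so H_2 = 0.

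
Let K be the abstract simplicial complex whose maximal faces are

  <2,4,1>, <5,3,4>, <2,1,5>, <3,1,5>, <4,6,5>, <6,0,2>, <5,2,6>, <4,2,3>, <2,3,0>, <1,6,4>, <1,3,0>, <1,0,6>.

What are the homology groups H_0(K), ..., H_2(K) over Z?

H_0 = Z,  H_1 = Z/2Z,  H_2 = 0.

We work with the vertex ordering 0 < 1 < 2 < 3 < 4 < 5 < 6. The simplices of K, each written with vertices in increasing order, are:

  0-simplices (7): [0], [1], [2], [3], [4], [5], [6]
  1-simplices (18): [0,1], [0,2], [0,3], [0,6], [1,2], [1,3], [1,4], [1,5], [1,6], [2,3], [2,4], [2,5], [2,6], [3,4], [3,5], [4,5], [4,6], [5,6]
  2-simplices (12): [0,1,3], [0,1,6], [0,2,3], [0,2,6], [1,2,4], [1,2,5], [1,3,5], [1,4,6], [2,3,4], [2,5,6], [3,4,5], [4,5,6]

so the chain groups are C_0 ≅ Z^7, C_1 ≅ Z^18, C_2 ≅ Z^12.

The boundary map ∂_1: C_1 → C_0 maps an edge to its endpoints' difference, ∂[p,q] = q − p. For instance
  ∂[1,6] = [6] − [1].
As a 7×18 matrix over Z this has rank 6, with invariant factors (1,1,1,1,1,1).

The boundary map ∂_2: C_2 → C_1 sends each 2-simplex [p,q,r] to [q,r] − [p,r] + [p,q]. For instance
  ∂[4,5,6] = [5,6] − [4,6] + [4,5],
  ∂[1,3,5] = [3,5] − [1,5] + [1,3].
The 18×12 boundary matrix has rank 12 and Smith normal form diag(1,1,1,1,1,1,1,1,1,1,1,2).

Now H_k = ker ∂_k / im ∂_{k+1}, so:

  H_0: rank C_0 − rank ∂_1 = 7 − 6 = 1, and the invariant factors of ∂_1 are all 1, so H_0 ≅ Z.
  H_1: rank ker ∂_1 − rank ∂_2 = (18 − 6) − 12 = 0, and ∂_2 has invariant factor 2 > 1, so H_1 ≅ Z/2Z.
  H_2: rank ker ∂_2 − rank ∂_3 = (12 − 12) − 0 = 0, and there is no ∂_3, so H_2 ≅ 0.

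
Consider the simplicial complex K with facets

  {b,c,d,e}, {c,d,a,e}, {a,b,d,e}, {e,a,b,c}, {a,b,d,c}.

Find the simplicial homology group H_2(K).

Take the total order a < b < c < d < e on the vertex set. Then K (dimension 3) consists of the simplices:

  0-simplices (5): a, b, c, d, e
  1-simplices (10): ab, ac, ad, ae, bc, bd, be, cd, ce, de
  2-simplices (10): abc, abd, abe, acd, ace, ade, bcd, bce, bde, cde
  3-simplices (5): abcd, abce, abde, acde, bcde

so the chain groups are C_0 ≅ Z^5, C_1 ≅ Z^10, C_2 ≅ Z^10, C_3 ≅ Z^5.

∂_1: C_1 → C_0 maps an edge to its endpoints' difference, ∂[p,q] = q − p.
As a 5×10 matrix over Z this has rank 4, with invariant factors (1,1,1,1).

∂_2: C_2 → C_1 maps a triangle to the signed sum of its edges. For instance
  ∂abc = bc − ac + ab,
  ∂bce = ce − be + bc.
The 10×10 boundary matrix has rank 6 and Smith normal form diag(1,1,1,1,1,1).

∂_3: C_3 → C_2 sends each 3-simplex σ to the alternating sum Σ_i (−1)^i (σ with its i-th vertex removed). For instance
  ∂acde = cde − ade + ace − acd,
  ∂bcde = cde − bde + bce − bcd.
This gives a 10×5 integer matrix of rank 4; reducing to Smith normal form yields diagonal entries (1,1,1,1).

Now H_k = ker ∂_k / im ∂_{k+1}, so:

  H_2: rank ker ∂_2 − rank ∂_3 = (10 − 6) − 4 = 0, and the invariant factors of ∂_3 are all 1, so H_2 ≅ 0.

(K is a triangulation of the 3-sphere S^3.)

H_2 = 0.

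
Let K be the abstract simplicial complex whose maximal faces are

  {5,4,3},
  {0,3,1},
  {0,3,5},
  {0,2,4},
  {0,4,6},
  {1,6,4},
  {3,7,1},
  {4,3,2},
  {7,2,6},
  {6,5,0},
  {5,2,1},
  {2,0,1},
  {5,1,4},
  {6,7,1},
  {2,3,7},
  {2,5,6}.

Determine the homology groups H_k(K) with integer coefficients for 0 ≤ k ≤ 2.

Take the total order 0 < 1 < 2 < 3 < 4 < 5 < 6 < 7 on the vertex set. Then K (dimension 2) consists of the simplices:

  0-simplices (8): [0], [1], [2], [3], [4], [5], [6], [7]
  1-simplices (24): (24 of them)
  2-simplices (16): [0,1,2], [0,1,3], [0,2,4], [0,3,5], [0,4,6], [0,5,6], [1,2,5], [1,3,7], [1,4,5], [1,4,6], [1,6,7], [2,3,4], [2,3,7], [2,5,6], [2,6,7], [3,4,5]

giving chain groups C_0 ≅ Z^8, C_1 ≅ Z^24, C_2 ≅ Z^16.

∂_1: C_1 → C_0 maps an edge to its endpoints' difference, ∂[p,q] = q − p. For instance
  ∂[3,5] = [5] − [3].
The 8×24 boundary matrix has rank 7 and Smith normal form diag(1,1,1,1,1,1,1).

∂_2: C_2 → C_1 acts by ∂[p,q,r] = [q,r] − [p,r] + [p,q]. For instance
  ∂[0,4,6] = [4,6] − [0,6] + [0,4],
  ∂[0,3,5] = [3,5] − [0,5] + [0,3].
The 24×16 boundary matrix has rank 15 and Smith normal form diag(1,1,1,1,1,1,1,1,1,1,1,1,1,1,1).

Now H_k = ker ∂_k / im ∂_{k+1}, so:

  H_0: rank C_0 − rank ∂_1 = 8 − 7 = 1, and the invariant factors of ∂_1 are all 1, so H_0 = Z.
  H_1: rank ker ∂_1 − rank ∂_2 = (24 − 7) − 15 = 2, and the invariant factors of ∂_2 are all 1, so H_1 = Z^2.
  H_2: rank ker ∂_2 − rank ∂_3 = (16 − 15) − 0 = 1, and there is no ∂_3, so H_2 = Z.

H_0 ≅ Z,  H_1 ≅ Z^2,  H_2 ≅ Z.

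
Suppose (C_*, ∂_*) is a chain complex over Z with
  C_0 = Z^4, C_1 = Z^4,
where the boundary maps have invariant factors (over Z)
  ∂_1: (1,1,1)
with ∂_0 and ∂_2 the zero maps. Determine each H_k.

H_0 ≅ Z,  H_1 ≅ Z.

H_0: b_0 = 4 − 0 − 3 = 1; torsion from ∂_1 factors > 1: none. So H_0 ≅ Z.
H_1: b_1 = 4 − 3 − 0 = 1; torsion from ∂_2 factors > 1: none. So H_1 ≅ Z.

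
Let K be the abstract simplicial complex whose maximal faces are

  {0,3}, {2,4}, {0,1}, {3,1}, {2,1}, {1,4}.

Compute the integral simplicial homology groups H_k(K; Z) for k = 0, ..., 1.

We work with the vertex ordering 0 < 1 < 2 < 3 < 4. The simplices of K, each written with vertices in increasing order, are:

  0-simplices (5): [0], [1], [2], [3], [4]
  1-simplices (6): [0,1], [0,3], [1,2], [1,3], [1,4], [2,4]

so the chain groups are C_0 ≅ Z^5, C_1 ≅ Z^6.

The boundary map ∂_1: C_1 → C_0 maps an edge to its endpoints' difference, ∂[p,q] = q − p.
As a 5×6 matrix over Z this has rank 4, with invariant factors (1,1,1,1).

Reading off H_k = ker ∂_k / im ∂_{k+1}:

  H_0: rank C_0 − rank ∂_1 = 5 − 4 = 1, and the invariant factors of ∂_1 are all 1, so H_0 = Z.
  H_1: rank ker ∂_1 − rank ∂_2 = (6 − 4) − 0 = 2, and there is no ∂_2, so H_1 = Z^2.

H_0 ≅ Z,  H_1 ≅ Z^2.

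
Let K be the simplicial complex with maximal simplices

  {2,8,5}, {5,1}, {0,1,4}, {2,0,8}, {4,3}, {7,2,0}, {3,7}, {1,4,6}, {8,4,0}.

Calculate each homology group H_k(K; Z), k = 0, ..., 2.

H_0 ≅ Z,  H_1 ≅ Z^2,  H_2 = 0.

Fix the vertex order 0 < 1 < 2 < 3 < 4 < 5 < 6 < 7 < 8 and write every simplex with vertices in increasing order. Then dim K = 2 and the simplices of K are:

  0-simplices (9): [0], [1], [2], [3], [4], [5], [6], [7], [8]
  1-simplices (16): [0,1], [0,2], [0,4], [0,7], [0,8], [1,4], [1,5], [1,6], [2,5], [2,7], [2,8], [3,4], [3,7], [4,6], [4,8], [5,8]
  2-simplices (6): [0,1,4], [0,2,7], [0,2,8], [0,4,8], [1,4,6], [2,5,8]

so the chain groups are C_0 ≅ Z^9, C_1 ≅ Z^16, C_2 ≅ Z^6.

The boundary map ∂_1: C_1 → C_0 is given by ∂[p,q] = [q] − [p].
The resulting 9×16 matrix has rank 8, and its Smith normal form has invariant factors (1,1,1,1,1,1,1,1).

Boundary ∂_2: C_2 → C_1 sends each 2-simplex [p,q,r] to [q,r] − [p,r] + [p,q]. For instance
  ∂[1,4,6] = [4,6] − [1,6] + [1,4],
  ∂[2,5,8] = [5,8] − [2,8] + [2,5].
The resulting 16×6 matrix has rank 6, and its Smith normal form has invariant factors (1,1,1,1,1,1).

Now H_k = ker ∂_k / im ∂_{k+1}, so:

  H_0: rank C_0 − rank ∂_1 = 9 − 8 = 1, and the invariant factors of ∂_1 are all 1, so H_0 = Z.
  H_1: rank ker ∂_1 − rank ∂_2 = (16 − 8) − 6 = 2, and the invariant factors of ∂_2 are all 1, so H_1 = Z^2.
  H_2: rank ker ∂_2 − rank ∂_3 = (6 − 6) − 0 = 0, and there is no ∂_3, so H_2 = 0.

As a check, the Euler characteristic is 9 − 16 + 6 = -1, which agrees with 1 − 2 + 0 = -1.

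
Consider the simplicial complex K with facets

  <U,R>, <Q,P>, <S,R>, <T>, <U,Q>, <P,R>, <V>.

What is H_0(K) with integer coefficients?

We work with the vertex ordering P < Q < R < S < T < U < V. The simplices of K, each written with vertices in increasing order, are:

  0-simplices (7): P, Q, R, S, T, U, V
  1-simplices (5): PQ, PR, QU, RS, RU

so the chain groups are C_0 ≅ Z^7, C_1 ≅ Z^5.

∂_1: C_1 → C_0 is given by ∂[p,q] = [q] − [p]. For instance
  ∂RU = U − R.
As a 7×5 matrix over Z this has rank 4, with invariant factors (1,1,1,1).

Reading off H_k = ker ∂_k / im ∂_{k+1}:

  H_0: rank C_0 − rank ∂_1 = 7 − 4 = 3, and the invariant factors of ∂_1 are all 1, so H_0 ≅ Z^3.

H_0 = Z^3.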